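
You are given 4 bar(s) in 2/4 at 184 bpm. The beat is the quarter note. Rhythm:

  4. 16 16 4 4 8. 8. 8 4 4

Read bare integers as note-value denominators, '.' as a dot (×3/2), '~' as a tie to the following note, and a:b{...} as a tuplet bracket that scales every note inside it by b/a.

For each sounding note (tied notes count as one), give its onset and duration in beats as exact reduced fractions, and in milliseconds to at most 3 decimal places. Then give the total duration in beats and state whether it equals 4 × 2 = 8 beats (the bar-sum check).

1) 0.0ms=0b +489.13ms=3/2b
2) 489.13ms=3/2b +81.522ms=1/4b
3) 570.652ms=7/4b +81.522ms=1/4b
4) 652.174ms=2b +326.087ms=1b
5) 978.261ms=3b +326.087ms=1b
6) 1304.348ms=4b +244.565ms=3/4b
7) 1548.913ms=19/4b +244.565ms=3/4b
8) 1793.478ms=11/2b +163.043ms=1/2b
9) 1956.522ms=6b +326.087ms=1b
10) 2282.609ms=7b +326.087ms=1b
Σ=8b of 8 (184bpm 2/4) — PASS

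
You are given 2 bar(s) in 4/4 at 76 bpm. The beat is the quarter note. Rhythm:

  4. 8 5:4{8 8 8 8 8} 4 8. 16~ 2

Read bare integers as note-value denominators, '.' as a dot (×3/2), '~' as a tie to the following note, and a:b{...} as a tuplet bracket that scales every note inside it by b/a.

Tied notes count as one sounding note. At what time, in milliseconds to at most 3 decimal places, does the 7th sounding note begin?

note 7 onset = 18/5b = 2842.105ms

1. 0.0ms @ 0 + 1184.211ms (3/2)
2. 1184.211ms @ 3/2 + 394.737ms (1/2)
3. 1578.947ms @ 2 + 315.789ms (2/5)
4. 1894.737ms @ 12/5 + 315.789ms (2/5)
5. 2210.526ms @ 14/5 + 315.789ms (2/5)
6. 2526.316ms @ 16/5 + 315.789ms (2/5)
7. 2842.105ms @ 18/5 + 315.789ms (2/5)
8. 3157.895ms @ 4 + 789.474ms (1)
9. 3947.368ms @ 5 + 592.105ms (3/4)
10. 4539.474ms @ 23/4 + 1776.316ms (9/4)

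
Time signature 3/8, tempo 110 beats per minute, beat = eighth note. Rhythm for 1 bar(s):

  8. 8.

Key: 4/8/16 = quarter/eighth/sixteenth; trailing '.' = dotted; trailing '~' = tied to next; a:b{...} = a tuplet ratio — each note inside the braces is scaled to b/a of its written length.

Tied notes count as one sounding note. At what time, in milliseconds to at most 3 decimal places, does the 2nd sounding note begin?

1. 0.0ms @ 0 + 818.182ms (3/2)
2. 818.182ms @ 3/2 + 818.182ms (3/2)

note 2 onset = 3/2b = 818.182ms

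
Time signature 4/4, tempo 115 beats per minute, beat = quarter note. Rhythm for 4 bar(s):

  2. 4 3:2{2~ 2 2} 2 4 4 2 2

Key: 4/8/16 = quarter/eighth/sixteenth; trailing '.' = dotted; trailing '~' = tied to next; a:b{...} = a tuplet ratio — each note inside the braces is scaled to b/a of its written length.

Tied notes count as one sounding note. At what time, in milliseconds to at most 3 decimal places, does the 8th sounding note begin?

note 8 onset = 12b = 6260.87ms

1. 0.0ms @ 0 + 1565.217ms (3)
2. 1565.217ms @ 3 + 521.739ms (1)
3. 2086.957ms @ 4 + 1391.304ms (8/3)
4. 3478.261ms @ 20/3 + 695.652ms (4/3)
5. 4173.913ms @ 8 + 1043.478ms (2)
6. 5217.391ms @ 10 + 521.739ms (1)
7. 5739.13ms @ 11 + 521.739ms (1)
8. 6260.87ms @ 12 + 1043.478ms (2)
9. 7304.348ms @ 14 + 1043.478ms (2)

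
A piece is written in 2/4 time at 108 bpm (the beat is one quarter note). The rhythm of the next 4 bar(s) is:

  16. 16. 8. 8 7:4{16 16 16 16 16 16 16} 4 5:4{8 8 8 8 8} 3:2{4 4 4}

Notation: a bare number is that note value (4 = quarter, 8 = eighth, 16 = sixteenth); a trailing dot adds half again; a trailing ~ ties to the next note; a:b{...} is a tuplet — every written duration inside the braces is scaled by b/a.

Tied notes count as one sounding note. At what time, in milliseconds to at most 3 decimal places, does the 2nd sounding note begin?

note 2 onset = 3/8b = 208.333ms

1. 0.0ms @ 0 + 208.333ms (3/8)
2. 208.333ms @ 3/8 + 208.333ms (3/8)
3. 416.667ms @ 3/4 + 416.667ms (3/4)
4. 833.333ms @ 3/2 + 277.778ms (1/2)
5. 1111.111ms @ 2 + 79.365ms (1/7)
6. 1190.476ms @ 15/7 + 79.365ms (1/7)
7. 1269.841ms @ 16/7 + 79.365ms (1/7)
8. 1349.206ms @ 17/7 + 79.365ms (1/7)
9. 1428.571ms @ 18/7 + 79.365ms (1/7)
10. 1507.937ms @ 19/7 + 79.365ms (1/7)
11. 1587.302ms @ 20/7 + 79.365ms (1/7)
12. 1666.667ms @ 3 + 555.556ms (1)
13. 2222.222ms @ 4 + 222.222ms (2/5)
14. 2444.444ms @ 22/5 + 222.222ms (2/5)
15. 2666.667ms @ 24/5 + 222.222ms (2/5)
16. 2888.889ms @ 26/5 + 222.222ms (2/5)
17. 3111.111ms @ 28/5 + 222.222ms (2/5)
18. 3333.333ms @ 6 + 370.37ms (2/3)
19. 3703.704ms @ 20/3 + 370.37ms (2/3)
20. 4074.074ms @ 22/3 + 370.37ms (2/3)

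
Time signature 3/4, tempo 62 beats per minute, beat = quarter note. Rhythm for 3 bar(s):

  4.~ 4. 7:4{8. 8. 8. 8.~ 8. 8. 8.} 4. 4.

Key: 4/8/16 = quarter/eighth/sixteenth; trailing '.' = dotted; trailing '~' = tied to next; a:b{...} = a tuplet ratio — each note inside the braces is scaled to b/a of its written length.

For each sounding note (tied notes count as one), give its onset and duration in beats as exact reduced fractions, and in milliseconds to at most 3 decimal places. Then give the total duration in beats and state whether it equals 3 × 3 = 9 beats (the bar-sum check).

1) 0.0ms=0b +2903.226ms=3b
2) 2903.226ms=3b +414.747ms=3/7b
3) 3317.972ms=24/7b +414.747ms=3/7b
4) 3732.719ms=27/7b +414.747ms=3/7b
5) 4147.465ms=30/7b +829.493ms=6/7b
6) 4976.959ms=36/7b +414.747ms=3/7b
7) 5391.705ms=39/7b +414.747ms=3/7b
8) 5806.452ms=6b +1451.613ms=3/2b
9) 7258.065ms=15/2b +1451.613ms=3/2b
Σ=9b of 9 (62bpm 3/4) — PASS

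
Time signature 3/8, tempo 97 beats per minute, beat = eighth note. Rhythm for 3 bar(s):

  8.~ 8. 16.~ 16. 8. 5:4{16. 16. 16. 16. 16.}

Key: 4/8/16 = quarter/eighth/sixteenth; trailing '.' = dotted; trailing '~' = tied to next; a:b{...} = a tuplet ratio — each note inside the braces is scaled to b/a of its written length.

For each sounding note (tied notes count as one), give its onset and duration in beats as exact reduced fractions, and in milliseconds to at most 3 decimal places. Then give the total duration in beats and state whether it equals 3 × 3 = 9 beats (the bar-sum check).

1) 0.0ms=0b +1855.67ms=3b
2) 1855.67ms=3b +927.835ms=3/2b
3) 2783.505ms=9/2b +927.835ms=3/2b
4) 3711.34ms=6b +371.134ms=3/5b
5) 4082.474ms=33/5b +371.134ms=3/5b
6) 4453.608ms=36/5b +371.134ms=3/5b
7) 4824.742ms=39/5b +371.134ms=3/5b
8) 5195.876ms=42/5b +371.134ms=3/5b
Σ=9b of 9 (97bpm 3/8) — PASS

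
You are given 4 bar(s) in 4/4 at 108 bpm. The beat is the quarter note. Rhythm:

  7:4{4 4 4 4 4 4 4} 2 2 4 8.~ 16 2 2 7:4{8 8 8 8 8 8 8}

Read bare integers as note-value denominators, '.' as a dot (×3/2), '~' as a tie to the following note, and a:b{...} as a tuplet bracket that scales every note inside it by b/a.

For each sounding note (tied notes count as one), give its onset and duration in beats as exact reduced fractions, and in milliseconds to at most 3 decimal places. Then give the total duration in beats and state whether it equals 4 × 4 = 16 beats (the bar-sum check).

1) 0.0ms=0b +317.46ms=4/7b
2) 317.46ms=4/7b +317.46ms=4/7b
3) 634.921ms=8/7b +317.46ms=4/7b
4) 952.381ms=12/7b +317.46ms=4/7b
5) 1269.841ms=16/7b +317.46ms=4/7b
6) 1587.302ms=20/7b +317.46ms=4/7b
7) 1904.762ms=24/7b +317.46ms=4/7b
8) 2222.222ms=4b +1111.111ms=2b
9) 3333.333ms=6b +1111.111ms=2b
10) 4444.444ms=8b +555.556ms=1b
11) 5000.0ms=9b +555.556ms=1b
12) 5555.556ms=10b +1111.111ms=2b
13) 6666.667ms=12b +1111.111ms=2b
14) 7777.778ms=14b +158.73ms=2/7b
15) 7936.508ms=100/7b +158.73ms=2/7b
16) 8095.238ms=102/7b +158.73ms=2/7b
17) 8253.968ms=104/7b +158.73ms=2/7b
18) 8412.698ms=106/7b +158.73ms=2/7b
19) 8571.429ms=108/7b +158.73ms=2/7b
20) 8730.159ms=110/7b +158.73ms=2/7b
Σ=16b of 16 (108bpm 4/4) — PASS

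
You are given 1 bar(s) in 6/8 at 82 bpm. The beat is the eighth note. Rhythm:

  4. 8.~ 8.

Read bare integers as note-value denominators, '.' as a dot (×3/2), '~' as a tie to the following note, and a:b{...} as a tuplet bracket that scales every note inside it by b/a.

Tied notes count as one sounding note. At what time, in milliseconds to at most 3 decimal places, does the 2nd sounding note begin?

1. 0.0ms @ 0 + 2195.122ms (3)
2. 2195.122ms @ 3 + 2195.122ms (3)

note 2 onset = 3b = 2195.122ms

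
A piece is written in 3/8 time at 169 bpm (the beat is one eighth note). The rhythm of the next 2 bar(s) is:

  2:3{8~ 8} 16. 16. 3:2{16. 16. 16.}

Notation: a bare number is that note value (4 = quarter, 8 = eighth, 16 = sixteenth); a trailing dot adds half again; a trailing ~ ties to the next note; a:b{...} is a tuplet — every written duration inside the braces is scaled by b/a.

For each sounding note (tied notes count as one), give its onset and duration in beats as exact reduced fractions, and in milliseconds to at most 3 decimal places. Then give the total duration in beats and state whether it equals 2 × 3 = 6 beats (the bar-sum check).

1) 0.0ms=0b +1065.089ms=3b
2) 1065.089ms=3b +266.272ms=3/4b
3) 1331.361ms=15/4b +266.272ms=3/4b
4) 1597.633ms=9/2b +177.515ms=1/2b
5) 1775.148ms=5b +177.515ms=1/2b
6) 1952.663ms=11/2b +177.515ms=1/2b
Σ=6b of 6 (169bpm 3/8) — PASS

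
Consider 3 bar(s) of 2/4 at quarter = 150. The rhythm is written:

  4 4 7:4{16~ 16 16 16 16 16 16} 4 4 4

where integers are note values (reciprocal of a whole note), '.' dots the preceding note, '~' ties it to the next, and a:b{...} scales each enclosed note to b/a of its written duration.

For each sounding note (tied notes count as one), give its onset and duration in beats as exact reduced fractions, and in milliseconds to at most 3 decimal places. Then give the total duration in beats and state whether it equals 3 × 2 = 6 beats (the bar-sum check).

1) 0.0ms=0b +400.0ms=1b
2) 400.0ms=1b +400.0ms=1b
3) 800.0ms=2b +114.286ms=2/7b
4) 914.286ms=16/7b +57.143ms=1/7b
5) 971.429ms=17/7b +57.143ms=1/7b
6) 1028.571ms=18/7b +57.143ms=1/7b
7) 1085.714ms=19/7b +57.143ms=1/7b
8) 1142.857ms=20/7b +57.143ms=1/7b
9) 1200.0ms=3b +400.0ms=1b
10) 1600.0ms=4b +400.0ms=1b
11) 2000.0ms=5b +400.0ms=1b
Σ=6b of 6 (150bpm 2/4) — PASS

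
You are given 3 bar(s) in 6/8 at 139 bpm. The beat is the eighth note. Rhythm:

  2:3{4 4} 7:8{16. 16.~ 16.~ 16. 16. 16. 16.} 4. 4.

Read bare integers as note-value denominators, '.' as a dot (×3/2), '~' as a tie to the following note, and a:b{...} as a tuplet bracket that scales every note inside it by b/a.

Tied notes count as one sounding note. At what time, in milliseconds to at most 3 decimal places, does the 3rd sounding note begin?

1. 0.0ms @ 0 + 1294.964ms (3)
2. 1294.964ms @ 3 + 1294.964ms (3)
3. 2589.928ms @ 6 + 369.99ms (6/7)
4. 2959.918ms @ 48/7 + 1109.969ms (18/7)
5. 4069.887ms @ 66/7 + 369.99ms (6/7)
6. 4439.877ms @ 72/7 + 369.99ms (6/7)
7. 4809.866ms @ 78/7 + 369.99ms (6/7)
8. 5179.856ms @ 12 + 1294.964ms (3)
9. 6474.82ms @ 15 + 1294.964ms (3)

note 3 onset = 6b = 2589.928ms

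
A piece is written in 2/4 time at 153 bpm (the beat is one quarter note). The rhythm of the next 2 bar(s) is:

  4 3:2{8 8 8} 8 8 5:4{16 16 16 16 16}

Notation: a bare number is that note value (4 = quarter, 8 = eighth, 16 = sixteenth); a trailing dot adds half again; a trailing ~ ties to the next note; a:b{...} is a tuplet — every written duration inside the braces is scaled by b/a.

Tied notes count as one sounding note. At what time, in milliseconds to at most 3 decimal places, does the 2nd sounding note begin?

1. 0.0ms @ 0 + 392.157ms (1)
2. 392.157ms @ 1 + 130.719ms (1/3)
3. 522.876ms @ 4/3 + 130.719ms (1/3)
4. 653.595ms @ 5/3 + 130.719ms (1/3)
5. 784.314ms @ 2 + 196.078ms (1/2)
6. 980.392ms @ 5/2 + 196.078ms (1/2)
7. 1176.471ms @ 3 + 78.431ms (1/5)
8. 1254.902ms @ 16/5 + 78.431ms (1/5)
9. 1333.333ms @ 17/5 + 78.431ms (1/5)
10. 1411.765ms @ 18/5 + 78.431ms (1/5)
11. 1490.196ms @ 19/5 + 78.431ms (1/5)

note 2 onset = 1b = 392.157ms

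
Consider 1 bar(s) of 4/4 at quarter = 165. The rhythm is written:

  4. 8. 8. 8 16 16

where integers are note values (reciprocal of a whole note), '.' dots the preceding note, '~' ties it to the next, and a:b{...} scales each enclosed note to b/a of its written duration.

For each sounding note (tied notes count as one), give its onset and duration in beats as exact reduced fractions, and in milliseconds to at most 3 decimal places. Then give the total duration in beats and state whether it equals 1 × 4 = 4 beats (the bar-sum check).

1) 0.0ms=0b +545.455ms=3/2b
2) 545.455ms=3/2b +272.727ms=3/4b
3) 818.182ms=9/4b +272.727ms=3/4b
4) 1090.909ms=3b +181.818ms=1/2b
5) 1272.727ms=7/2b +90.909ms=1/4b
6) 1363.636ms=15/4b +90.909ms=1/4b
Σ=4b of 4 (165bpm 4/4) — PASS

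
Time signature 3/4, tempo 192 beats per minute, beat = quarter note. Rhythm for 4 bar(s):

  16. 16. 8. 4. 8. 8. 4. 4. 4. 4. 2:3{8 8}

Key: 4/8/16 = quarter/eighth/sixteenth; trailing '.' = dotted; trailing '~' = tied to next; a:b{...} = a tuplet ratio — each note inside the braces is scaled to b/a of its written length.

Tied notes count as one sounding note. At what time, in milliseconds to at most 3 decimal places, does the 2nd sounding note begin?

note 2 onset = 3/8b = 117.188ms

1. 0.0ms @ 0 + 117.188ms (3/8)
2. 117.188ms @ 3/8 + 117.188ms (3/8)
3. 234.375ms @ 3/4 + 234.375ms (3/4)
4. 468.75ms @ 3/2 + 468.75ms (3/2)
5. 937.5ms @ 3 + 234.375ms (3/4)
6. 1171.875ms @ 15/4 + 234.375ms (3/4)
7. 1406.25ms @ 9/2 + 468.75ms (3/2)
8. 1875.0ms @ 6 + 468.75ms (3/2)
9. 2343.75ms @ 15/2 + 468.75ms (3/2)
10. 2812.5ms @ 9 + 468.75ms (3/2)
11. 3281.25ms @ 21/2 + 234.375ms (3/4)
12. 3515.625ms @ 45/4 + 234.375ms (3/4)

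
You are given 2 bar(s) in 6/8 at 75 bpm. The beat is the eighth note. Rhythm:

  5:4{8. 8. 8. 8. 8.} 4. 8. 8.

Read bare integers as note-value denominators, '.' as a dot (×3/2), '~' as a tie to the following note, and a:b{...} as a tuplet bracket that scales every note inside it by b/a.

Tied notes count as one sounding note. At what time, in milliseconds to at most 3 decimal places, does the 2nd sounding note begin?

1. 0.0ms @ 0 + 960.0ms (6/5)
2. 960.0ms @ 6/5 + 960.0ms (6/5)
3. 1920.0ms @ 12/5 + 960.0ms (6/5)
4. 2880.0ms @ 18/5 + 960.0ms (6/5)
5. 3840.0ms @ 24/5 + 960.0ms (6/5)
6. 4800.0ms @ 6 + 2400.0ms (3)
7. 7200.0ms @ 9 + 1200.0ms (3/2)
8. 8400.0ms @ 21/2 + 1200.0ms (3/2)

note 2 onset = 6/5b = 960.0ms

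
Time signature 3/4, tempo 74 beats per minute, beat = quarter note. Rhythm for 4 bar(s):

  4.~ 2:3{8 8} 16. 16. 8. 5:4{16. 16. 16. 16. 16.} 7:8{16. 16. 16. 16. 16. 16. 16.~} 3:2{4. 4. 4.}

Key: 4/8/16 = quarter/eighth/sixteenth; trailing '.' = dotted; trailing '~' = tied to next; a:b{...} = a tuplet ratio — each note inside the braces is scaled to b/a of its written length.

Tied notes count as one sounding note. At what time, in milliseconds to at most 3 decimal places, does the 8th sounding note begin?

note 8 onset = 51/10b = 4135.135ms

1. 0.0ms @ 0 + 1824.324ms (9/4)
2. 1824.324ms @ 9/4 + 608.108ms (3/4)
3. 2432.432ms @ 3 + 304.054ms (3/8)
4. 2736.486ms @ 27/8 + 304.054ms (3/8)
5. 3040.541ms @ 15/4 + 608.108ms (3/4)
6. 3648.649ms @ 9/2 + 243.243ms (3/10)
7. 3891.892ms @ 24/5 + 243.243ms (3/10)
8. 4135.135ms @ 51/10 + 243.243ms (3/10)
9. 4378.378ms @ 27/5 + 243.243ms (3/10)
10. 4621.622ms @ 57/10 + 243.243ms (3/10)
11. 4864.865ms @ 6 + 347.49ms (3/7)
12. 5212.355ms @ 45/7 + 347.49ms (3/7)
13. 5559.846ms @ 48/7 + 347.49ms (3/7)
14. 5907.336ms @ 51/7 + 347.49ms (3/7)
15. 6254.826ms @ 54/7 + 347.49ms (3/7)
16. 6602.317ms @ 57/7 + 347.49ms (3/7)
17. 6949.807ms @ 60/7 + 1158.301ms (10/7)
18. 8108.108ms @ 10 + 810.811ms (1)
19. 8918.919ms @ 11 + 810.811ms (1)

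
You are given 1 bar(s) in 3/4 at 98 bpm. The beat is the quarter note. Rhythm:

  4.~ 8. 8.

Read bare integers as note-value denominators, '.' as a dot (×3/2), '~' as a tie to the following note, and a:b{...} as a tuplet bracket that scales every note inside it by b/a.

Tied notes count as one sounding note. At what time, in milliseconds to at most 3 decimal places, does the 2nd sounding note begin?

1. 0.0ms @ 0 + 1377.551ms (9/4)
2. 1377.551ms @ 9/4 + 459.184ms (3/4)

note 2 onset = 9/4b = 1377.551ms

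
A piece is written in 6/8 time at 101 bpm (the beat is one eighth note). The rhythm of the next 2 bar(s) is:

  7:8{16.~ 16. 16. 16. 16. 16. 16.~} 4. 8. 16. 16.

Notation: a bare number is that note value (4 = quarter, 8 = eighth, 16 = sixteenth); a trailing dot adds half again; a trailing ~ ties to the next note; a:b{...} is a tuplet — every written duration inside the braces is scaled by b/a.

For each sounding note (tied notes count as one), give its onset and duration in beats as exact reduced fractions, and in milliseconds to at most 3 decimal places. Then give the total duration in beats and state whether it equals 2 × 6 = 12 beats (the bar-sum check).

1) 0.0ms=0b +1018.388ms=12/7b
2) 1018.388ms=12/7b +509.194ms=6/7b
3) 1527.581ms=18/7b +509.194ms=6/7b
4) 2036.775ms=24/7b +509.194ms=6/7b
5) 2545.969ms=30/7b +509.194ms=6/7b
6) 3055.163ms=36/7b +2291.372ms=27/7b
7) 5346.535ms=9b +891.089ms=3/2b
8) 6237.624ms=21/2b +445.545ms=3/4b
9) 6683.168ms=45/4b +445.545ms=3/4b
Σ=12b of 12 (101bpm 6/8) — PASS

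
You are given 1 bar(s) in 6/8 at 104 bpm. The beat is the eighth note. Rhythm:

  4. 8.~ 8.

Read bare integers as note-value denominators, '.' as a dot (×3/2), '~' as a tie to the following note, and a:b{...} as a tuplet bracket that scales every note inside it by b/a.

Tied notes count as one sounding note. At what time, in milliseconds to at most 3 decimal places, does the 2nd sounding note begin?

note 2 onset = 3b = 1730.769ms

1. 0.0ms @ 0 + 1730.769ms (3)
2. 1730.769ms @ 3 + 1730.769ms (3)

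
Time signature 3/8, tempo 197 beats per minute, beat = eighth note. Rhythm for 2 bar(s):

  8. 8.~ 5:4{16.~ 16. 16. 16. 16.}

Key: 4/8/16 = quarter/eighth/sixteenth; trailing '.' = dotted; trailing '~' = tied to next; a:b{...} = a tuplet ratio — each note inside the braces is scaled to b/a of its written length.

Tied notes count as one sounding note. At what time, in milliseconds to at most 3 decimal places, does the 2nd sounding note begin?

1. 0.0ms @ 0 + 456.853ms (3/2)
2. 456.853ms @ 3/2 + 822.335ms (27/10)
3. 1279.188ms @ 21/5 + 182.741ms (3/5)
4. 1461.929ms @ 24/5 + 182.741ms (3/5)
5. 1644.67ms @ 27/5 + 182.741ms (3/5)

note 2 onset = 3/2b = 456.853ms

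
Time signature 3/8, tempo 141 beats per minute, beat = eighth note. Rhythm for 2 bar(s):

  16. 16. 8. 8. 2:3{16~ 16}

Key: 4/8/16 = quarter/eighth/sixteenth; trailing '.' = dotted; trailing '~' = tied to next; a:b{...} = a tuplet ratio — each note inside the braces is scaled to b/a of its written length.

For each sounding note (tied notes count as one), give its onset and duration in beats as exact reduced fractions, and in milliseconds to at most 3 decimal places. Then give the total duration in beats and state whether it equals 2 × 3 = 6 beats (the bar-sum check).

1) 0.0ms=0b +319.149ms=3/4b
2) 319.149ms=3/4b +319.149ms=3/4b
3) 638.298ms=3/2b +638.298ms=3/2b
4) 1276.596ms=3b +638.298ms=3/2b
5) 1914.894ms=9/2b +638.298ms=3/2b
Σ=6b of 6 (141bpm 3/8) — PASS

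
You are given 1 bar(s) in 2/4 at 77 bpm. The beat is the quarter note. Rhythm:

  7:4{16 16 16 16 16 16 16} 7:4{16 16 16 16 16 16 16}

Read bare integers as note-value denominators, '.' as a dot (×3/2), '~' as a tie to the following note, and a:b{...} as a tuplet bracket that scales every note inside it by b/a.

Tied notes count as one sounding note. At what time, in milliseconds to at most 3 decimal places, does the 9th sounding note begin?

1. 0.0ms @ 0 + 111.317ms (1/7)
2. 111.317ms @ 1/7 + 111.317ms (1/7)
3. 222.635ms @ 2/7 + 111.317ms (1/7)
4. 333.952ms @ 3/7 + 111.317ms (1/7)
5. 445.269ms @ 4/7 + 111.317ms (1/7)
6. 556.586ms @ 5/7 + 111.317ms (1/7)
7. 667.904ms @ 6/7 + 111.317ms (1/7)
8. 779.221ms @ 1 + 111.317ms (1/7)
9. 890.538ms @ 8/7 + 111.317ms (1/7)
10. 1001.855ms @ 9/7 + 111.317ms (1/7)
11. 1113.173ms @ 10/7 + 111.317ms (1/7)
12. 1224.49ms @ 11/7 + 111.317ms (1/7)
13. 1335.807ms @ 12/7 + 111.317ms (1/7)
14. 1447.124ms @ 13/7 + 111.317ms (1/7)

note 9 onset = 8/7b = 890.538ms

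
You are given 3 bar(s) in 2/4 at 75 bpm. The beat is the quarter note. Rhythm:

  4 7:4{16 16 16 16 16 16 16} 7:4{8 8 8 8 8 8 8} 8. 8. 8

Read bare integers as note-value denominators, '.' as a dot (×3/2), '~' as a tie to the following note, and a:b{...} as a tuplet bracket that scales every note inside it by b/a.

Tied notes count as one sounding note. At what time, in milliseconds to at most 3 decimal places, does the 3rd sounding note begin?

note 3 onset = 8/7b = 914.286ms

1. 0.0ms @ 0 + 800.0ms (1)
2. 800.0ms @ 1 + 114.286ms (1/7)
3. 914.286ms @ 8/7 + 114.286ms (1/7)
4. 1028.571ms @ 9/7 + 114.286ms (1/7)
5. 1142.857ms @ 10/7 + 114.286ms (1/7)
6. 1257.143ms @ 11/7 + 114.286ms (1/7)
7. 1371.429ms @ 12/7 + 114.286ms (1/7)
8. 1485.714ms @ 13/7 + 114.286ms (1/7)
9. 1600.0ms @ 2 + 228.571ms (2/7)
10. 1828.571ms @ 16/7 + 228.571ms (2/7)
11. 2057.143ms @ 18/7 + 228.571ms (2/7)
12. 2285.714ms @ 20/7 + 228.571ms (2/7)
13. 2514.286ms @ 22/7 + 228.571ms (2/7)
14. 2742.857ms @ 24/7 + 228.571ms (2/7)
15. 2971.429ms @ 26/7 + 228.571ms (2/7)
16. 3200.0ms @ 4 + 600.0ms (3/4)
17. 3800.0ms @ 19/4 + 600.0ms (3/4)
18. 4400.0ms @ 11/2 + 400.0ms (1/2)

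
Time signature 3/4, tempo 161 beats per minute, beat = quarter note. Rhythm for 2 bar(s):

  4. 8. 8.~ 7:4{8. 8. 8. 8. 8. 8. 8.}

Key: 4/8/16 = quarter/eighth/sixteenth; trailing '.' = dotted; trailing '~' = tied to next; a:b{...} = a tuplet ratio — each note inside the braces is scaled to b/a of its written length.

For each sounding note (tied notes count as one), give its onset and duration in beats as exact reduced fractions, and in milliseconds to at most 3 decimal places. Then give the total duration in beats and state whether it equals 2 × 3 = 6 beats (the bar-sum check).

1) 0.0ms=0b +559.006ms=3/2b
2) 559.006ms=3/2b +279.503ms=3/4b
3) 838.509ms=9/4b +439.219ms=33/28b
4) 1277.728ms=24/7b +159.716ms=3/7b
5) 1437.445ms=27/7b +159.716ms=3/7b
6) 1597.161ms=30/7b +159.716ms=3/7b
7) 1756.877ms=33/7b +159.716ms=3/7b
8) 1916.593ms=36/7b +159.716ms=3/7b
9) 2076.309ms=39/7b +159.716ms=3/7b
Σ=6b of 6 (161bpm 3/4) — PASS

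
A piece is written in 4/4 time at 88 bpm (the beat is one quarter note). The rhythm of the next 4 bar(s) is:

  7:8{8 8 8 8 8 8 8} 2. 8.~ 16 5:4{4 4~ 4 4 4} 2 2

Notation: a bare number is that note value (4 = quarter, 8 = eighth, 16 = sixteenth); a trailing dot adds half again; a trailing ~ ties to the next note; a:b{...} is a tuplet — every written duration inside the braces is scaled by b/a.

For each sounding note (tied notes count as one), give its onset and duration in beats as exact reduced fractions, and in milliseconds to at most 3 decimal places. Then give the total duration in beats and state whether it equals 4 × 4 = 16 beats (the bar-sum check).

1) 0.0ms=0b +389.61ms=4/7b
2) 389.61ms=4/7b +389.61ms=4/7b
3) 779.221ms=8/7b +389.61ms=4/7b
4) 1168.831ms=12/7b +389.61ms=4/7b
5) 1558.442ms=16/7b +389.61ms=4/7b
6) 1948.052ms=20/7b +389.61ms=4/7b
7) 2337.662ms=24/7b +389.61ms=4/7b
8) 2727.273ms=4b +2045.455ms=3b
9) 4772.727ms=7b +681.818ms=1b
10) 5454.545ms=8b +545.455ms=4/5b
11) 6000.0ms=44/5b +1090.909ms=8/5b
12) 7090.909ms=52/5b +545.455ms=4/5b
13) 7636.364ms=56/5b +545.455ms=4/5b
14) 8181.818ms=12b +1363.636ms=2b
15) 9545.455ms=14b +1363.636ms=2b
Σ=16b of 16 (88bpm 4/4) — PASS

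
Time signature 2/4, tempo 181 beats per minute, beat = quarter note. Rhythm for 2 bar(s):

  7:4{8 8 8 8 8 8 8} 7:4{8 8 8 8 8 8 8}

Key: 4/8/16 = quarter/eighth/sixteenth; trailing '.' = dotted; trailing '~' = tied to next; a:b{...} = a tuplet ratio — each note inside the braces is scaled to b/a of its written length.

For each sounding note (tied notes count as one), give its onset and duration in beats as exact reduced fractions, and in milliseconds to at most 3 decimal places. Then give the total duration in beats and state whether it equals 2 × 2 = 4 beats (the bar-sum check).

1) 0.0ms=0b +94.712ms=2/7b
2) 94.712ms=2/7b +94.712ms=2/7b
3) 189.424ms=4/7b +94.712ms=2/7b
4) 284.136ms=6/7b +94.712ms=2/7b
5) 378.848ms=8/7b +94.712ms=2/7b
6) 473.56ms=10/7b +94.712ms=2/7b
7) 568.272ms=12/7b +94.712ms=2/7b
8) 662.983ms=2b +94.712ms=2/7b
9) 757.695ms=16/7b +94.712ms=2/7b
10) 852.407ms=18/7b +94.712ms=2/7b
11) 947.119ms=20/7b +94.712ms=2/7b
12) 1041.831ms=22/7b +94.712ms=2/7b
13) 1136.543ms=24/7b +94.712ms=2/7b
14) 1231.255ms=26/7b +94.712ms=2/7b
Σ=4b of 4 (181bpm 2/4) — PASS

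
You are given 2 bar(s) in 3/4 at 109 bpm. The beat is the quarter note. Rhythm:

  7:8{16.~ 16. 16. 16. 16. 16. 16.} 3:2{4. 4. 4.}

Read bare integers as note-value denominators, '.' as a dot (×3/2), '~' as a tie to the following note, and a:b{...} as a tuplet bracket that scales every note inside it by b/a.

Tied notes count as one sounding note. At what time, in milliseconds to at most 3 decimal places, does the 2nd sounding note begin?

1. 0.0ms @ 0 + 471.822ms (6/7)
2. 471.822ms @ 6/7 + 235.911ms (3/7)
3. 707.733ms @ 9/7 + 235.911ms (3/7)
4. 943.644ms @ 12/7 + 235.911ms (3/7)
5. 1179.554ms @ 15/7 + 235.911ms (3/7)
6. 1415.465ms @ 18/7 + 235.911ms (3/7)
7. 1651.376ms @ 3 + 550.459ms (1)
8. 2201.835ms @ 4 + 550.459ms (1)
9. 2752.294ms @ 5 + 550.459ms (1)

note 2 onset = 6/7b = 471.822ms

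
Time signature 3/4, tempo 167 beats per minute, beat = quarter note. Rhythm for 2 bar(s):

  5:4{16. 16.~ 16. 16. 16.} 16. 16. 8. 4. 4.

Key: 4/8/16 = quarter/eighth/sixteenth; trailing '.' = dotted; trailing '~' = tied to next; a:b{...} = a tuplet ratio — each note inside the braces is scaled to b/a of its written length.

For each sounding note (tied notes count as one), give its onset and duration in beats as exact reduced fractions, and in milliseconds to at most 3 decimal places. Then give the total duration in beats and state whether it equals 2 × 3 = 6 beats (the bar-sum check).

1) 0.0ms=0b +107.784ms=3/10b
2) 107.784ms=3/10b +215.569ms=3/5b
3) 323.353ms=9/10b +107.784ms=3/10b
4) 431.138ms=6/5b +107.784ms=3/10b
5) 538.922ms=3/2b +134.731ms=3/8b
6) 673.653ms=15/8b +134.731ms=3/8b
7) 808.383ms=9/4b +269.461ms=3/4b
8) 1077.844ms=3b +538.922ms=3/2b
9) 1616.766ms=9/2b +538.922ms=3/2b
Σ=6b of 6 (167bpm 3/4) — PASS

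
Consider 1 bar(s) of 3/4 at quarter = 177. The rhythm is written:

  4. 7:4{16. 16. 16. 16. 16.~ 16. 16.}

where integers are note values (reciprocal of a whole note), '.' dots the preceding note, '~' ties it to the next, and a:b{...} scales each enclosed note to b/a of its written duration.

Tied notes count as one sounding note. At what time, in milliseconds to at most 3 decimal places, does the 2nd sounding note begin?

note 2 onset = 3/2b = 508.475ms

1. 0.0ms @ 0 + 508.475ms (3/2)
2. 508.475ms @ 3/2 + 72.639ms (3/14)
3. 581.114ms @ 12/7 + 72.639ms (3/14)
4. 653.753ms @ 27/14 + 72.639ms (3/14)
5. 726.392ms @ 15/7 + 72.639ms (3/14)
6. 799.031ms @ 33/14 + 145.278ms (3/7)
7. 944.31ms @ 39/14 + 72.639ms (3/14)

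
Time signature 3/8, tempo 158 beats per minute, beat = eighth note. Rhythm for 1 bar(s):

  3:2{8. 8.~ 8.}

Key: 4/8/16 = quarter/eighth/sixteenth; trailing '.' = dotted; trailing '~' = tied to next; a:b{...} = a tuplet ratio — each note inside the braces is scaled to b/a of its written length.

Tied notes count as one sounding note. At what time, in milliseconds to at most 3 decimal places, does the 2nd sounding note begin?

1. 0.0ms @ 0 + 379.747ms (1)
2. 379.747ms @ 1 + 759.494ms (2)

note 2 onset = 1b = 379.747ms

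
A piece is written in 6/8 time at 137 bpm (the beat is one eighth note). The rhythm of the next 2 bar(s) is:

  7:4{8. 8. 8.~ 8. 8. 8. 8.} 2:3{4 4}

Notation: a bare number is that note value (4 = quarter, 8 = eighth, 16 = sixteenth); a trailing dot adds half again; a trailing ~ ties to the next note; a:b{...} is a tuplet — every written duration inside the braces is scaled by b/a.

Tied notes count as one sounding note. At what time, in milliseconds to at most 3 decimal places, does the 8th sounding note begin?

1. 0.0ms @ 0 + 375.391ms (6/7)
2. 375.391ms @ 6/7 + 375.391ms (6/7)
3. 750.782ms @ 12/7 + 750.782ms (12/7)
4. 1501.564ms @ 24/7 + 375.391ms (6/7)
5. 1876.955ms @ 30/7 + 375.391ms (6/7)
6. 2252.346ms @ 36/7 + 375.391ms (6/7)
7. 2627.737ms @ 6 + 1313.869ms (3)
8. 3941.606ms @ 9 + 1313.869ms (3)

note 8 onset = 9b = 3941.606ms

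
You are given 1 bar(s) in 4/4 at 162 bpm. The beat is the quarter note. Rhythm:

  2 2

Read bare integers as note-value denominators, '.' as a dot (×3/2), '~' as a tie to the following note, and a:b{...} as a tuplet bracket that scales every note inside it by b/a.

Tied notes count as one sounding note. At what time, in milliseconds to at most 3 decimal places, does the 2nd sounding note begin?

note 2 onset = 2b = 740.741ms

1. 0.0ms @ 0 + 740.741ms (2)
2. 740.741ms @ 2 + 740.741ms (2)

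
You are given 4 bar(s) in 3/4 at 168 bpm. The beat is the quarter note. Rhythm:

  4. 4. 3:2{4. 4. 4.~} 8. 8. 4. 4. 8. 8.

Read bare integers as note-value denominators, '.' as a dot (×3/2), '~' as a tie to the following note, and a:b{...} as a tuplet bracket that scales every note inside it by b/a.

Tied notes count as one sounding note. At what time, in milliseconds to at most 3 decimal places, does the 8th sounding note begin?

1. 0.0ms @ 0 + 535.714ms (3/2)
2. 535.714ms @ 3/2 + 535.714ms (3/2)
3. 1071.429ms @ 3 + 357.143ms (1)
4. 1428.571ms @ 4 + 357.143ms (1)
5. 1785.714ms @ 5 + 625.0ms (7/4)
6. 2410.714ms @ 27/4 + 267.857ms (3/4)
7. 2678.571ms @ 15/2 + 535.714ms (3/2)
8. 3214.286ms @ 9 + 535.714ms (3/2)
9. 3750.0ms @ 21/2 + 267.857ms (3/4)
10. 4017.857ms @ 45/4 + 267.857ms (3/4)

note 8 onset = 9b = 3214.286ms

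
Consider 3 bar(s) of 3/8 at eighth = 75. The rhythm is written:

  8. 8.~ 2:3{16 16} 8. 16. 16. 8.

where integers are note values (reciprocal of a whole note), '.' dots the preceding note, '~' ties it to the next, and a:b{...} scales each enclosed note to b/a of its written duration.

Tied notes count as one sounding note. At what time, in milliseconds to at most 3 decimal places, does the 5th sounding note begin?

note 5 onset = 6b = 4800.0ms

1. 0.0ms @ 0 + 1200.0ms (3/2)
2. 1200.0ms @ 3/2 + 1800.0ms (9/4)
3. 3000.0ms @ 15/4 + 600.0ms (3/4)
4. 3600.0ms @ 9/2 + 1200.0ms (3/2)
5. 4800.0ms @ 6 + 600.0ms (3/4)
6. 5400.0ms @ 27/4 + 600.0ms (3/4)
7. 6000.0ms @ 15/2 + 1200.0ms (3/2)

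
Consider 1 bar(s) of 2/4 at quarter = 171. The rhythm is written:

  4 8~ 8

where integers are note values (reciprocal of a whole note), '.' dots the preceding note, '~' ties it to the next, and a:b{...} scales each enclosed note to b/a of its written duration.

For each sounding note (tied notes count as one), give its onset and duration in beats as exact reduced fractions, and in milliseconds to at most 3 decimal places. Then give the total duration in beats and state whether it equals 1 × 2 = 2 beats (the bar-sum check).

1) 0.0ms=0b +350.877ms=1b
2) 350.877ms=1b +350.877ms=1b
Σ=2b of 2 (171bpm 2/4) — PASS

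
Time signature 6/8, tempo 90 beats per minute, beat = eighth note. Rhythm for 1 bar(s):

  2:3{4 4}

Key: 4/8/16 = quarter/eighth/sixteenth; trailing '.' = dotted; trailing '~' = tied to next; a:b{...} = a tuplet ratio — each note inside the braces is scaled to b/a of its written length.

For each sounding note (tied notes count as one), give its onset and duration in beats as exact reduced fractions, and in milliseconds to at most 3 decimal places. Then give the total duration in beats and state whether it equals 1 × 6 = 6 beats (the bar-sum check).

1) 0.0ms=0b +2000.0ms=3b
2) 2000.0ms=3b +2000.0ms=3b
Σ=6b of 6 (90bpm 6/8) — PASS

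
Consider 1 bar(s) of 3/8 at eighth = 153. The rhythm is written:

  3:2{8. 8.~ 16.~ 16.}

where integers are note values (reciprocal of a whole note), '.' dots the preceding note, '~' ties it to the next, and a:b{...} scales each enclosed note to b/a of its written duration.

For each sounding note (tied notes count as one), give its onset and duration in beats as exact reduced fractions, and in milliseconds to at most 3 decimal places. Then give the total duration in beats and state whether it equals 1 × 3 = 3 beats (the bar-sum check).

1) 0.0ms=0b +392.157ms=1b
2) 392.157ms=1b +784.314ms=2b
Σ=3b of 3 (153bpm 3/8) — PASS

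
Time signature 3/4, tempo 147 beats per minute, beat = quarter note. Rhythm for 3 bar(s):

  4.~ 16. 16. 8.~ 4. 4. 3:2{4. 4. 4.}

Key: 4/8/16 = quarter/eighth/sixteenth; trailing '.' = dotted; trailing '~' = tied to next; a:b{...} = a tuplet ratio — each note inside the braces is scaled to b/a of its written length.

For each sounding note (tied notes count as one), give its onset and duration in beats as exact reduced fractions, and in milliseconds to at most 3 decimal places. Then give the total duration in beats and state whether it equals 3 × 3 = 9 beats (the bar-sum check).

1) 0.0ms=0b +765.306ms=15/8b
2) 765.306ms=15/8b +153.061ms=3/8b
3) 918.367ms=9/4b +918.367ms=9/4b
4) 1836.735ms=9/2b +612.245ms=3/2b
5) 2448.98ms=6b +408.163ms=1b
6) 2857.143ms=7b +408.163ms=1b
7) 3265.306ms=8b +408.163ms=1b
Σ=9b of 9 (147bpm 3/4) — PASS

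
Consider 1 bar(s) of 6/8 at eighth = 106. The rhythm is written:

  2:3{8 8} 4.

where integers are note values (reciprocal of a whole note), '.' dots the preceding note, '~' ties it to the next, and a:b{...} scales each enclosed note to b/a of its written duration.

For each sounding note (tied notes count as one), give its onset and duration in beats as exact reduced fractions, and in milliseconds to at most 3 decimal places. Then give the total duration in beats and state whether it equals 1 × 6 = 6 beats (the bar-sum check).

1) 0.0ms=0b +849.057ms=3/2b
2) 849.057ms=3/2b +849.057ms=3/2b
3) 1698.113ms=3b +1698.113ms=3b
Σ=6b of 6 (106bpm 6/8) — PASS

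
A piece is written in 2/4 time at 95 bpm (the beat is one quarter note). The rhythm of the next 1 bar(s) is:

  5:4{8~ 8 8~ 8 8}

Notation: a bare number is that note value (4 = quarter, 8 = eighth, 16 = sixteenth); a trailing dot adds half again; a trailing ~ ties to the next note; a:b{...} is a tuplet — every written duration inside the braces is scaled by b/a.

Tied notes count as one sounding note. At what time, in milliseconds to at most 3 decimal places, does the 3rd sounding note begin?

1. 0.0ms @ 0 + 505.263ms (4/5)
2. 505.263ms @ 4/5 + 505.263ms (4/5)
3. 1010.526ms @ 8/5 + 252.632ms (2/5)

note 3 onset = 8/5b = 1010.526ms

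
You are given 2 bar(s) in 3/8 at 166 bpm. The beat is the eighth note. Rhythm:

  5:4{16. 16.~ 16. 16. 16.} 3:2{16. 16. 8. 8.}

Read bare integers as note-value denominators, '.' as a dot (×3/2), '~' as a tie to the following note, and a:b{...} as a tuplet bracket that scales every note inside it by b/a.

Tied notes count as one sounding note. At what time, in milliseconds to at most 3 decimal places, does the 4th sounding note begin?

1. 0.0ms @ 0 + 216.867ms (3/5)
2. 216.867ms @ 3/5 + 433.735ms (6/5)
3. 650.602ms @ 9/5 + 216.867ms (3/5)
4. 867.47ms @ 12/5 + 216.867ms (3/5)
5. 1084.337ms @ 3 + 180.723ms (1/2)
6. 1265.06ms @ 7/2 + 180.723ms (1/2)
7. 1445.783ms @ 4 + 361.446ms (1)
8. 1807.229ms @ 5 + 361.446ms (1)

note 4 onset = 12/5b = 867.47ms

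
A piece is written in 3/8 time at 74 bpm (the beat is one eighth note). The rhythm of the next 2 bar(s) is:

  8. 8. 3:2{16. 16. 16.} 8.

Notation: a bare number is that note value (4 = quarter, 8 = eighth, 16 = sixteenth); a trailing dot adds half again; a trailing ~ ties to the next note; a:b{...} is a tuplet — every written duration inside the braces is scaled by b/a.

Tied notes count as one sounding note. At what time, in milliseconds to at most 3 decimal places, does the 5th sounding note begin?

1. 0.0ms @ 0 + 1216.216ms (3/2)
2. 1216.216ms @ 3/2 + 1216.216ms (3/2)
3. 2432.432ms @ 3 + 405.405ms (1/2)
4. 2837.838ms @ 7/2 + 405.405ms (1/2)
5. 3243.243ms @ 4 + 405.405ms (1/2)
6. 3648.649ms @ 9/2 + 1216.216ms (3/2)

note 5 onset = 4b = 3243.243ms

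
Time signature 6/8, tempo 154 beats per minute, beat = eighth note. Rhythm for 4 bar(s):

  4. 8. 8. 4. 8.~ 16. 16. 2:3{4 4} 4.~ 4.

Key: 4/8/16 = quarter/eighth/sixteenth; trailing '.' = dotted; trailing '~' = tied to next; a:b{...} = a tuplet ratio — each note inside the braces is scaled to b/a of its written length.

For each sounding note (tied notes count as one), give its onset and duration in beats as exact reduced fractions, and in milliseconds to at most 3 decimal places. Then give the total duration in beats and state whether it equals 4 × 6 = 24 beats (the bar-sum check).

1) 0.0ms=0b +1168.831ms=3b
2) 1168.831ms=3b +584.416ms=3/2b
3) 1753.247ms=9/2b +584.416ms=3/2b
4) 2337.662ms=6b +1168.831ms=3b
5) 3506.494ms=9b +876.623ms=9/4b
6) 4383.117ms=45/4b +292.208ms=3/4b
7) 4675.325ms=12b +1168.831ms=3b
8) 5844.156ms=15b +1168.831ms=3b
9) 7012.987ms=18b +2337.662ms=6b
Σ=24b of 24 (154bpm 6/8) — PASS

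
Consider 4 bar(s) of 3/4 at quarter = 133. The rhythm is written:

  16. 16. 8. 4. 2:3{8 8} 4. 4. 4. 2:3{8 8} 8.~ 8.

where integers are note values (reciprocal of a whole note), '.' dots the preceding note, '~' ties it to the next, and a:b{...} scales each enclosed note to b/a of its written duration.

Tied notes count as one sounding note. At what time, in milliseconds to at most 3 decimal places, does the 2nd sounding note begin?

note 2 onset = 3/8b = 169.173ms

1. 0.0ms @ 0 + 169.173ms (3/8)
2. 169.173ms @ 3/8 + 169.173ms (3/8)
3. 338.346ms @ 3/4 + 338.346ms (3/4)
4. 676.692ms @ 3/2 + 676.692ms (3/2)
5. 1353.383ms @ 3 + 338.346ms (3/4)
6. 1691.729ms @ 15/4 + 338.346ms (3/4)
7. 2030.075ms @ 9/2 + 676.692ms (3/2)
8. 2706.767ms @ 6 + 676.692ms (3/2)
9. 3383.459ms @ 15/2 + 676.692ms (3/2)
10. 4060.15ms @ 9 + 338.346ms (3/4)
11. 4398.496ms @ 39/4 + 338.346ms (3/4)
12. 4736.842ms @ 21/2 + 676.692ms (3/2)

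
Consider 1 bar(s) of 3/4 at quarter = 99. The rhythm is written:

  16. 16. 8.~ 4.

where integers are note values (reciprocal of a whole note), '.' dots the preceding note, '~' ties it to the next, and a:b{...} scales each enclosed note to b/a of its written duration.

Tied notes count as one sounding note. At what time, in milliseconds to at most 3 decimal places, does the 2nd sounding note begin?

1. 0.0ms @ 0 + 227.273ms (3/8)
2. 227.273ms @ 3/8 + 227.273ms (3/8)
3. 454.545ms @ 3/4 + 1363.636ms (9/4)

note 2 onset = 3/8b = 227.273ms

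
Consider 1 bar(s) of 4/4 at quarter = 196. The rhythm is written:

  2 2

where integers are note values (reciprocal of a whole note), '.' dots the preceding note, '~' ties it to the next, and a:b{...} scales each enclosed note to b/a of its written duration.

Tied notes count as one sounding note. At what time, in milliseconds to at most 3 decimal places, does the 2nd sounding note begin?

1. 0.0ms @ 0 + 612.245ms (2)
2. 612.245ms @ 2 + 612.245ms (2)

note 2 onset = 2b = 612.245ms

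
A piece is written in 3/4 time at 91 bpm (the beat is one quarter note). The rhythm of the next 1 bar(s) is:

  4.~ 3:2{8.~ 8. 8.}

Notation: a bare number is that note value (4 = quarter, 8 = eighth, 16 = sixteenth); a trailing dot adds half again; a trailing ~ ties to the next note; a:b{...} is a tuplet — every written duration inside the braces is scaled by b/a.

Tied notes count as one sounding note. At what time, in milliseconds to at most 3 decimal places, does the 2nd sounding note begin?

1. 0.0ms @ 0 + 1648.352ms (5/2)
2. 1648.352ms @ 5/2 + 329.67ms (1/2)

note 2 onset = 5/2b = 1648.352ms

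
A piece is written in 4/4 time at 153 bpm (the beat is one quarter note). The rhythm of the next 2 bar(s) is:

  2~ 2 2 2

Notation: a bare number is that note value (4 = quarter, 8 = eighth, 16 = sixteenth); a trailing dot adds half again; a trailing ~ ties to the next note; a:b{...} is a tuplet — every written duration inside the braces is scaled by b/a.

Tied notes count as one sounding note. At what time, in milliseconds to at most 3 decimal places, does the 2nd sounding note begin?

note 2 onset = 4b = 1568.627ms

1. 0.0ms @ 0 + 1568.627ms (4)
2. 1568.627ms @ 4 + 784.314ms (2)
3. 2352.941ms @ 6 + 784.314ms (2)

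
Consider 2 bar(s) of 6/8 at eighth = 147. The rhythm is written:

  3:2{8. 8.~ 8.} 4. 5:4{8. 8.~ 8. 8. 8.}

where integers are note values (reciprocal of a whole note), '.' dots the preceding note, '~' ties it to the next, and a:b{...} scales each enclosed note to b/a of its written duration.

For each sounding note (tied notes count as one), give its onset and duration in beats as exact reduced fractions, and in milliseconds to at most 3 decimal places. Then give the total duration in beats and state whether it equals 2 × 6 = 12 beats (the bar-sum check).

1) 0.0ms=0b +408.163ms=1b
2) 408.163ms=1b +816.327ms=2b
3) 1224.49ms=3b +1224.49ms=3b
4) 2448.98ms=6b +489.796ms=6/5b
5) 2938.776ms=36/5b +979.592ms=12/5b
6) 3918.367ms=48/5b +489.796ms=6/5b
7) 4408.163ms=54/5b +489.796ms=6/5b
Σ=12b of 12 (147bpm 6/8) — PASS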